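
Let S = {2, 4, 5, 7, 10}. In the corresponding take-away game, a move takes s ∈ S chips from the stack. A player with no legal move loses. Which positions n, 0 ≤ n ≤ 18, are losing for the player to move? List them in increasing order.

0, 1, 9, 12, 15, 18

n :  0  1  2  3  4  5  6  7  8  9 10 11 12 13 14 15 16 17 18
G :  0  0  1  1  2  2  3  3  4  0  5  1  0  2  1  0  2  1  0
P-positions are exactly the n with G(n) = 0.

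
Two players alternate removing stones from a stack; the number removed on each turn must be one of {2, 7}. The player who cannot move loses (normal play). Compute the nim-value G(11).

1

n :  0  1  2  3  4  5  6  7  8  9 10 11
G :  0  0  1  1  0  0  1  1  2  0  0  1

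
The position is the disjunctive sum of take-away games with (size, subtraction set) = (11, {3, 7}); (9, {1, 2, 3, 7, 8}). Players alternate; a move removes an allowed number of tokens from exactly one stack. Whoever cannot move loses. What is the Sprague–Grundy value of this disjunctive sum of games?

0

Stack A, S = {3, 7}:
G(0) = 0
G(1) = mex{} = 0
G(2) = mex{} = 0
G(3) = mex{0} = 1
G(4) = mex{0} = 1
G(5) = mex{0} = 1
G(6) = mex{1} = 0
G(7) = mex{1,0} = 2
G(8) = mex{1,0} = 2
G(9) = mex{0,0} = 1
G(10) = mex{2,1} = 0
G(11) = mex{2,1} = 0
G_A(11) = 0.
Stack B, S = {1, 2, 3, 7, 8}:
G(0) = 0
G(1) = mex{0} = 1
G(2) = mex{1,0} = 2
G(3) = mex{2,1,0} = 3
G(4) = mex{3,2,1} = 0
G(5) = mex{0,3,2} = 1
G(6) = mex{1,0,3} = 2
G(7) = mex{2,1,0,0} = 3
G(8) = mex{3,2,1,1,0} = 4
G(9) = mex{4,3,2,2,1} = 0
G_B(9) = 0.
Combined Grundy value = 0 ⊕ 0 = 0.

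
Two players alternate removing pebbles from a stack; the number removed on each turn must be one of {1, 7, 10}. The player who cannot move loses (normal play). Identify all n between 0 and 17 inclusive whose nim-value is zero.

0, 2, 4, 6, 8, 17

G(0) = 0
G(1) = mex{0} = 1
G(2) = mex{1} = 0
G(3) = mex{0} = 1
G(4) = mex{1} = 0
G(5) = mex{0} = 1
G(6) = mex{1} = 0
G(7) = mex{0,0} = 1
G(8) = mex{1,1} = 0
G(9) = mex{0,0} = 1
G(10) = mex{1,1,0} = 2
G(11) = mex{2,0,1} = 3
G(12) = mex{3,1,0} = 2
G(13) = mex{2,0,1} = 3
G(14) = mex{3,1,0} = 2
G(15) = mex{2,0,1} = 3
G(16) = mex{3,1,0} = 2
G(17) = mex{2,2,1} = 0
P-positions are exactly the n with G(n) = 0.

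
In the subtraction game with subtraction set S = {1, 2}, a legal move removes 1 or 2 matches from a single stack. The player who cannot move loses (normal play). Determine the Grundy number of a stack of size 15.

0

n :  0  1  2  3  4  5  6  7  8  9 10 11 12 13 14 15
G :  0  1  2  0  1  2  0  1  2  0  1  2  0  1  2  0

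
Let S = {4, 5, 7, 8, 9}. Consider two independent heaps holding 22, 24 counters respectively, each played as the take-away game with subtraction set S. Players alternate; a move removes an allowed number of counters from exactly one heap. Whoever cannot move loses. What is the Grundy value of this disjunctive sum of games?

0

All heaps use S = {4, 5, 7, 8, 9}:
n :  0  1  2  3  4  5  6  7  8  9 10 11 12 13 14 15 16 17 18 19 20 21 22 23 24
G :  0  0  0  0  1  1  1  1  2  2  2  2  3  0  0  0  0  1  1  1  1  2  2  2  2
Heap A: G(22) = 2.
Heap B: G(24) = 2.
Combined Grundy value = 2 ⊕ 2 = 0.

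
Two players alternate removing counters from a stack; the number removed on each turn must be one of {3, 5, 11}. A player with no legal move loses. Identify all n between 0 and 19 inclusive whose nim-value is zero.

n :  0  1  2  3  4  5  6  7  8  9 10 11 12 13 14 15 16 17 18 19
G :  0  0  0  1  1  1  2  2  0  0  0  1  1  1  2  2  0  0  0  1
P-positions are exactly the n with G(n) = 0.

0, 1, 2, 8, 9, 10, 16, 17, 18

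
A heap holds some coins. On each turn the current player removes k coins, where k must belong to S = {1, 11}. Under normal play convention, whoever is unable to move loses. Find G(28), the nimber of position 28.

0

G(0) = 0
G(1) = mex{0} = 1
G(2) = mex{1} = 0
G(3) = mex{0} = 1
G(4) = mex{1} = 0
G(5) = mex{0} = 1
G(6) = mex{1} = 0
G(7) = mex{0} = 1
G(8) = mex{1} = 0
G(9) = mex{0} = 1
G(10) = mex{1} = 0
G(11) = mex{0,0} = 1
G(12) = mex{1,1} = 0
G(13) = mex{0,0} = 1
G(14) = mex{1,1} = 0
G(15) = mex{0,0} = 1
G(16) = mex{1,1} = 0
G(17) = mex{0,0} = 1
G(18) = mex{1,1} = 0
G(19) = mex{0,0} = 1
G(20) = mex{1,1} = 0
G(21) = mex{0,0} = 1
G(22) = mex{1,1} = 0
G(23) = mex{0,0} = 1
G(24) = mex{1,1} = 0
G(25) = mex{0,0} = 1
G(26) = mex{1,1} = 0
G(27) = mex{0,0} = 1
G(28) = mex{1,1} = 0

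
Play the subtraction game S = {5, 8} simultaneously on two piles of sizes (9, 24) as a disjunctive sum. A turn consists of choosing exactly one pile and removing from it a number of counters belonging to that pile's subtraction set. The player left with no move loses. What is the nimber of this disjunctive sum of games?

3

All piles use S = {5, 8}:
G(0) = 0
G(1) = mex{} = 0
G(2) = mex{} = 0
G(3) = mex{} = 0
G(4) = mex{} = 0
G(5) = mex{0} = 1
G(6) = mex{0} = 1
G(7) = mex{0} = 1
G(8) = mex{0,0} = 1
G(9) = mex{0,0} = 1
G(10) = mex{1,0} = 2
G(11) = mex{1,0} = 2
G(12) = mex{1,0} = 2
G(13) = mex{1,1} = 0
G(14) = mex{1,1} = 0
G(15) = mex{2,1} = 0
G(16) = mex{2,1} = 0
G(17) = mex{2,1} = 0
G(18) = mex{0,2} = 1
G(19) = mex{0,2} = 1
G(20) = mex{0,2} = 1
G(21) = mex{0,0} = 1
G(22) = mex{0,0} = 1
G(23) = mex{1,0} = 2
G(24) = mex{1,0} = 2
Pile A: G(9) = 1.
Pile B: G(24) = 2.
Combined Grundy value = 1 ⊕ 2 = 3.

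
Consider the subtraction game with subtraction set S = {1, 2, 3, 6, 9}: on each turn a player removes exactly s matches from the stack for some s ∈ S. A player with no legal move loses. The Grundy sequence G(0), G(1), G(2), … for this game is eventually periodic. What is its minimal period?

4

G(0) = 0
G(1) = mex{0} = 1
G(2) = mex{1,0} = 2
G(3) = mex{2,1,0} = 3
G(4) = mex{3,2,1} = 0
G(5) = mex{0,3,2} = 1
G(6) = mex{1,0,3,0} = 2
G(7) = mex{2,1,0,1} = 3
G(8) = mex{3,2,1,2} = 0
G(9) = mex{0,3,2,3,0} = 1
G(10) = mex{1,0,3,0,1} = 2
G(11) = mex{2,1,0,1,2} = 3
G(12) = mex{3,2,1,2,3} = 0
G(13) = mex{0,3,2,3,0} = 1
G(14) = mex{1,0,3,0,1} = 2
G(n+4) = G(n) holds for n = 0,…,8 (a full window of length max(S) = 9), so the sequence is purely periodic with period 4.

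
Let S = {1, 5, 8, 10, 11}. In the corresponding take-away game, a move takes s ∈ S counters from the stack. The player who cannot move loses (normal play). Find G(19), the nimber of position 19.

G(0) = 0
G(1) = mex{0} = 1
G(2) = mex{1} = 0
G(3) = mex{0} = 1
G(4) = mex{1} = 0
G(5) = mex{0,0} = 1
G(6) = mex{1,1} = 0
G(7) = mex{0,0} = 1
G(8) = mex{1,1,0} = 2
G(9) = mex{2,0,1} = 3
G(10) = mex{3,1,0,0} = 2
G(11) = mex{2,0,1,1,0} = 3
G(12) = mex{3,1,0,0,1} = 2
G(13) = mex{2,2,1,1,0} = 3
G(14) = mex{3,3,0,0,1} = 2
G(15) = mex{2,2,1,1,0} = 3
G(16) = mex{3,3,2,0,1} = 4
G(17) = mex{4,2,3,1,0} = 5
G(18) = mex{5,3,2,2,1} = 0
G(19) = mex{0,2,3,3,2} = 1

1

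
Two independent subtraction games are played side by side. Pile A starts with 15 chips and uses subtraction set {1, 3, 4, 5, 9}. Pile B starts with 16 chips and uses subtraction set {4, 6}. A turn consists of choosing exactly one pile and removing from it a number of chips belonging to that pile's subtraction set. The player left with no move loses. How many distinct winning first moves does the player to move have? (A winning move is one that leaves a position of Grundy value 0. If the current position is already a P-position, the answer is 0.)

Pile A, S = {1, 3, 4, 5, 9}:
n :  0  1  2  3  4  5  6  7  8  9 10 11 12 13 14 15
G :  0  1  0  1  2  3  2  3  0  1  0  1  2  3  2  3
G_A(15) = 3.
Pile B, S = {4, 6}:
n :  0  1  2  3  4  5  6  7  8  9 10 11 12 13 14 15 16
G :  0  0  0  0  1  1  1  1  2  2  0  0  0  0  1  1  1
G_B(16) = 1.
Combined Grundy value = 3 ⊕ 1 = 2.
A winning move leaves total XOR = 0, i.e. changes one component's Grundy value g to g ⊕ X where X is the current total.
Pile A: need g' = 3⊕2 = 1. Options: 15−1→G=2, 15−3→G=2, 15−4→G=1, 15−5→G=0, 15−9→G=2. Hits: 1.
Pile B: need g' = 1⊕2 = 3. Options: 16−4→G=0, 16−6→G=0. Hits: 0.

1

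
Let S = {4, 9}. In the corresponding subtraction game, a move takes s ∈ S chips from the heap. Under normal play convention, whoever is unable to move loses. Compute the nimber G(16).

0

G(0) = 0
G(1) = mex{} = 0
G(2) = mex{} = 0
G(3) = mex{} = 0
G(4) = mex{0} = 1
G(5) = mex{0} = 1
G(6) = mex{0} = 1
G(7) = mex{0} = 1
G(8) = mex{1} = 0
G(9) = mex{1,0} = 2
G(10) = mex{1,0} = 2
G(11) = mex{1,0} = 2
G(12) = mex{0,0} = 1
G(13) = mex{2,1} = 0
G(14) = mex{2,1} = 0
G(15) = mex{2,1} = 0
G(16) = mex{1,1} = 0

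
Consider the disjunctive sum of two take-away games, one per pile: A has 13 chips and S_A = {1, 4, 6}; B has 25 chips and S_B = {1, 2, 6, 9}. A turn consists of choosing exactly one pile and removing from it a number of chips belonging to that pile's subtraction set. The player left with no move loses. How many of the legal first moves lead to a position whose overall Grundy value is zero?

0

Pile A, S = {1, 4, 6}:
G(0) = 0
G(1) = mex{0} = 1
G(2) = mex{1} = 0
G(3) = mex{0} = 1
G(4) = mex{1,0} = 2
G(5) = mex{2,1} = 0
G(6) = mex{0,0,0} = 1
G(7) = mex{1,1,1} = 0
G(8) = mex{0,2,0} = 1
G(9) = mex{1,0,1} = 2
G(10) = mex{2,1,2} = 0
G(11) = mex{0,0,0} = 1
G(12) = mex{1,1,1} = 0
G(13) = mex{0,2,0} = 1
G_A(13) = 1.
Pile B, S = {1, 2, 6, 9}:
n :  0  1  2  3  4  5  6  7  8  9 10 11 12 13 14 15 16 17 18 19 20 21 22 23 24 25
G :  0  1  2  0  1  2  3  0  1  2  0  1  2  3  0  1  2  0  1  2  3  0  1  2  0  1
G_B(25) = 1.
Combined Grundy value = 1 ⊕ 1 = 0.
A winning move leaves total XOR = 0, i.e. changes one component's Grundy value g to g ⊕ X where X is the current total.
Pile A: target g' = 1⊕0 = 1, but every legal move changes the Grundy value (mex property), so 0 moves.
Pile B: target g' = 1⊕0 = 1, but every legal move changes the Grundy value (mex property), so 0 moves.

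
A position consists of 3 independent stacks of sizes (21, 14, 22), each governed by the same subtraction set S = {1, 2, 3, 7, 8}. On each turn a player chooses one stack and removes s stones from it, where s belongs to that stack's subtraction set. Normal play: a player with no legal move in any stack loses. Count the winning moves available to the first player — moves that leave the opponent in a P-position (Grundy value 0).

All stacks use S = {1, 2, 3, 7, 8}:
n :  0  1  2  3  4  5  6  7  8  9 10 11 12 13 14 15 16 17 18 19 20 21 22
G :  0  1  2  3  0  1  2  3  4  0  1  2  3  0  1  2  3  4  0  1  2  3  0
Stack A: G(21) = 3.
Stack B: G(14) = 1.
Stack C: G(22) = 0.
Combined Grundy value = 3 ⊕ 1 ⊕ 0 = 2.
A winning move leaves total XOR = 0, i.e. changes one component's Grundy value g to g ⊕ X where X is the current total.
Stack A: need g' = 3⊕2 = 1. Options: 21−1→G=2, 21−2→G=1, 21−3→G=0, 21−7→G=1, 21−8→G=0. Hits: 2.
Stack B: need g' = 1⊕2 = 3. Options: 14−1→G=0, 14−2→G=3, 14−3→G=2, 14−7→G=3, 14−8→G=2. Hits: 2.
Stack C: need g' = 0⊕2 = 2. Options: 22−1→G=3, 22−2→G=2, 22−3→G=1, 22−7→G=2, 22−8→G=1. Hits: 2.

6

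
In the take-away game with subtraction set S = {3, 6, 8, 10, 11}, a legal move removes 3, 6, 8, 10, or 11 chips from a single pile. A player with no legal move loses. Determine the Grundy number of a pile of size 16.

0

n :  0  1  2  3  4  5  6  7  8  9 10 11 12 13 14 15 16
G :  0  0  0  1  1  1  2  2  2  3  3  3  4  4  0  0  0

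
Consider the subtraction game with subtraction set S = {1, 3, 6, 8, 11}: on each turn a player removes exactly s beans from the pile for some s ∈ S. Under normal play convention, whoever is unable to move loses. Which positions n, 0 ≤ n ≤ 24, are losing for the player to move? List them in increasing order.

G(0) = 0
G(1) = mex{0} = 1
G(2) = mex{1} = 0
G(3) = mex{0,0} = 1
G(4) = mex{1,1} = 0
G(5) = mex{0,0} = 1
G(6) = mex{1,1,0} = 2
G(7) = mex{2,0,1} = 3
G(8) = mex{3,1,0,0} = 2
G(9) = mex{2,2,1,1} = 0
G(10) = mex{0,3,0,0} = 1
G(11) = mex{1,2,1,1,0} = 3
G(12) = mex{3,0,2,0,1} = 4
G(13) = mex{4,1,3,1,0} = 2
G(14) = mex{2,3,2,2,1} = 0
G(15) = mex{0,4,0,3,0} = 1
G(16) = mex{1,2,1,2,1} = 0
G(17) = mex{0,0,3,0,2} = 1
G(18) = mex{1,1,4,1,3} = 0
G(19) = mex{0,0,2,3,2} = 1
G(20) = mex{1,1,0,4,0} = 2
G(21) = mex{2,0,1,2,1} = 3
G(22) = mex{3,1,0,0,3} = 2
G(23) = mex{2,2,1,1,4} = 0
G(24) = mex{0,3,0,0,2} = 1
P-positions are exactly the n with G(n) = 0.

0, 2, 4, 9, 14, 16, 18, 23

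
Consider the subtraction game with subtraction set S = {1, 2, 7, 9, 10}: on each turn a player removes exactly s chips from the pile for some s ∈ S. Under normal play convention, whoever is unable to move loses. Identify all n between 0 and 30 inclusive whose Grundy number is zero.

0, 3, 6, 11, 14, 17, 22, 25, 28

n :  0  1  2  3  4  5  6  7  8  9 10 11 12 13 14 15 16 17 18 19 20 21 22 23 24 25 26 27 28 29 30
G :  0  1  2  0  1  2  0  1  2  3  4  0  1  2  0  1  2  0  1  2  3  4  0  1  2  0  1  2  0  1  2
P-positions are exactly the n with G(n) = 0.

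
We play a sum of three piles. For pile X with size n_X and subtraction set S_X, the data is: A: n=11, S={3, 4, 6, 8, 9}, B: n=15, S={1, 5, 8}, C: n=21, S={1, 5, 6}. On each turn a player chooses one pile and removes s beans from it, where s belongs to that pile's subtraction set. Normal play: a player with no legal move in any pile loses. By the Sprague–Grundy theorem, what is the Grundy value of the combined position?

Pile A, S = {3, 4, 6, 8, 9}:
n :  0  1  2  3  4  5  6  7  8  9 10 11
G :  0  0  0  1  1  1  2  2  2  3  3  3
G_A(11) = 3.
Pile B, S = {1, 5, 8}:
G(0) = 0
G(1) = mex{0} = 1
G(2) = mex{1} = 0
G(3) = mex{0} = 1
G(4) = mex{1} = 0
G(5) = mex{0,0} = 1
G(6) = mex{1,1} = 0
G(7) = mex{0,0} = 1
G(8) = mex{1,1,0} = 2
G(9) = mex{2,0,1} = 3
G(10) = mex{3,1,0} = 2
G(11) = mex{2,0,1} = 3
G(12) = mex{3,1,0} = 2
G(13) = mex{2,2,1} = 0
G(14) = mex{0,3,0} = 1
G(15) = mex{1,2,1} = 0
G_B(15) = 0.
Pile C, S = {1, 5, 6}:
G(0) = 0
G(1) = mex{0} = 1
G(2) = mex{1} = 0
G(3) = mex{0} = 1
G(4) = mex{1} = 0
G(5) = mex{0,0} = 1
G(6) = mex{1,1,0} = 2
G(7) = mex{2,0,1} = 3
G(8) = mex{3,1,0} = 2
G(9) = mex{2,0,1} = 3
G(10) = mex{3,1,0} = 2
G(11) = mex{2,2,1} = 0
G(12) = mex{0,3,2} = 1
G(13) = mex{1,2,3} = 0
G(14) = mex{0,3,2} = 1
G(15) = mex{1,2,3} = 0
G(16) = mex{0,0,2} = 1
G(17) = mex{1,1,0} = 2
G(18) = mex{2,0,1} = 3
G(19) = mex{3,1,0} = 2
G(20) = mex{2,0,1} = 3
G(21) = mex{3,1,0} = 2
G_C(21) = 2.
Combined Grundy value = 3 ⊕ 0 ⊕ 2 = 1.

1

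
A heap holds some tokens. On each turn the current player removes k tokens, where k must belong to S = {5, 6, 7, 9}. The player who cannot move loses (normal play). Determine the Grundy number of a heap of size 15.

G(0) = 0
G(1) = mex{} = 0
G(2) = mex{} = 0
G(3) = mex{} = 0
G(4) = mex{} = 0
G(5) = mex{0} = 1
G(6) = mex{0,0} = 1
G(7) = mex{0,0,0} = 1
G(8) = mex{0,0,0} = 1
G(9) = mex{0,0,0,0} = 1
G(10) = mex{1,0,0,0} = 2
G(11) = mex{1,1,0,0} = 2
G(12) = mex{1,1,1,0} = 2
G(13) = mex{1,1,1,0} = 2
G(14) = mex{1,1,1,1} = 0
G(15) = mex{2,1,1,1} = 0

0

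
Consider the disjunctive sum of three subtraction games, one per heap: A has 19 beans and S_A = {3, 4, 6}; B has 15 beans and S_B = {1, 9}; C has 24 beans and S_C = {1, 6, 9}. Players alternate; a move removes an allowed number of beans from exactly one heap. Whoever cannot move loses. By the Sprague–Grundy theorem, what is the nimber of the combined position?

1

Heap A, S = {3, 4, 6}:
n :  0  1  2  3  4  5  6  7  8  9 10 11 12 13 14 15 16 17 18 19
G :  0  0  0  1  1  1  2  2  2  0  0  0  1  1  1  2  2  2  0  0
G_A(19) = 0.
Heap B, S = {1, 9}:
G(0) = 0
G(1) = mex{0} = 1
G(2) = mex{1} = 0
G(3) = mex{0} = 1
G(4) = mex{1} = 0
G(5) = mex{0} = 1
G(6) = mex{1} = 0
G(7) = mex{0} = 1
G(8) = mex{1} = 0
G(9) = mex{0,0} = 1
G(10) = mex{1,1} = 0
G(11) = mex{0,0} = 1
G(12) = mex{1,1} = 0
G(13) = mex{0,0} = 1
G(14) = mex{1,1} = 0
G(15) = mex{0,0} = 1
G_B(15) = 1.
Heap C, S = {1, 6, 9}:
n :  0  1  2  3  4  5  6  7  8  9 10 11 12 13 14 15 16 17 18 19 20 21 22 23 24
G :  0  1  0  1  0  1  2  0  1  2  3  2  0  1  0  1  2  0  1  0  1  2  0  1  0
G_C(24) = 0.
Combined Grundy value = 0 ⊕ 1 ⊕ 0 = 1.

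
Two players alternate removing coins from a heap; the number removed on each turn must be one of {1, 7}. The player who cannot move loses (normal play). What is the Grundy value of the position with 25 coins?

1

G(0) = 0
G(1) = mex{0} = 1
G(2) = mex{1} = 0
G(3) = mex{0} = 1
G(4) = mex{1} = 0
G(5) = mex{0} = 1
G(6) = mex{1} = 0
G(7) = mex{0,0} = 1
G(8) = mex{1,1} = 0
G(9) = mex{0,0} = 1
G(10) = mex{1,1} = 0
G(11) = mex{0,0} = 1
G(12) = mex{1,1} = 0
G(13) = mex{0,0} = 1
G(14) = mex{1,1} = 0
G(15) = mex{0,0} = 1
G(16) = mex{1,1} = 0
G(17) = mex{0,0} = 1
G(18) = mex{1,1} = 0
G(19) = mex{0,0} = 1
G(20) = mex{1,1} = 0
G(21) = mex{0,0} = 1
G(22) = mex{1,1} = 0
G(23) = mex{0,0} = 1
G(24) = mex{1,1} = 0
G(25) = mex{0,0} = 1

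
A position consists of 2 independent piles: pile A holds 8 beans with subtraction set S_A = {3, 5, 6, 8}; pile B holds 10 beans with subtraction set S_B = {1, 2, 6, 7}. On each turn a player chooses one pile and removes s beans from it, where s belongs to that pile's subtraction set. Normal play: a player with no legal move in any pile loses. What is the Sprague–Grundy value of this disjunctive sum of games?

Pile A, S = {3, 5, 6, 8}:
G(0) = 0
G(1) = mex{} = 0
G(2) = mex{} = 0
G(3) = mex{0} = 1
G(4) = mex{0} = 1
G(5) = mex{0,0} = 1
G(6) = mex{1,0,0} = 2
G(7) = mex{1,0,0} = 2
G(8) = mex{1,1,0,0} = 2
G_A(8) = 2.
Pile B, S = {1, 2, 6, 7}:
G(0) = 0
G(1) = mex{0} = 1
G(2) = mex{1,0} = 2
G(3) = mex{2,1} = 0
G(4) = mex{0,2} = 1
G(5) = mex{1,0} = 2
G(6) = mex{2,1,0} = 3
G(7) = mex{3,2,1,0} = 4
G(8) = mex{4,3,2,1} = 0
G(9) = mex{0,4,0,2} = 1
G(10) = mex{1,0,1,0} = 2
G_B(10) = 2.
Combined Grundy value = 2 ⊕ 2 = 0.

0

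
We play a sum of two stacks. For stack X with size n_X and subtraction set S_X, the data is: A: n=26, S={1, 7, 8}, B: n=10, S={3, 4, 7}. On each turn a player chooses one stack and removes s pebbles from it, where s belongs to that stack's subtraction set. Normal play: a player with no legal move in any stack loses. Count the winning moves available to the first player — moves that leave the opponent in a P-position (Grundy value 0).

Stack A, S = {1, 7, 8}:
G(0) = 0
G(1) = mex{0} = 1
G(2) = mex{1} = 0
G(3) = mex{0} = 1
G(4) = mex{1} = 0
G(5) = mex{0} = 1
G(6) = mex{1} = 0
G(7) = mex{0,0} = 1
G(8) = mex{1,1,0} = 2
G(9) = mex{2,0,1} = 3
G(10) = mex{3,1,0} = 2
G(11) = mex{2,0,1} = 3
G(12) = mex{3,1,0} = 2
G(13) = mex{2,0,1} = 3
G(14) = mex{3,1,0} = 2
G(15) = mex{2,2,1} = 0
G(16) = mex{0,3,2} = 1
G(17) = mex{1,2,3} = 0
G(18) = mex{0,3,2} = 1
G(19) = mex{1,2,3} = 0
G(20) = mex{0,3,2} = 1
G(21) = mex{1,2,3} = 0
G(22) = mex{0,0,2} = 1
G(23) = mex{1,1,0} = 2
G(24) = mex{2,0,1} = 3
G(25) = mex{3,1,0} = 2
G(26) = mex{2,0,1} = 3
G_A(26) = 3.
Stack B, S = {3, 4, 7}:
n :  0  1  2  3  4  5  6  7  8  9 10
G :  0  0  0  1  1  1  2  2  2  3  0
G_B(10) = 0.
Combined Grundy value = 3 ⊕ 0 = 3.
A winning move leaves total XOR = 0, i.e. changes one component's Grundy value g to g ⊕ X where X is the current total.
Stack A: need g' = 3⊕3 = 0. Options: 26−1→G=2, 26−7→G=0, 26−8→G=1. Hits: 1.
Stack B: need g' = 0⊕3 = 3. Options: 10−3→G=2, 10−4→G=2, 10−7→G=1. Hits: 0.

1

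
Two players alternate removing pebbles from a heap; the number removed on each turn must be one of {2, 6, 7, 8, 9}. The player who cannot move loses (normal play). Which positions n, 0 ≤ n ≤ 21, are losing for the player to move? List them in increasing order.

G(0) = 0
G(1) = mex{} = 0
G(2) = mex{0} = 1
G(3) = mex{0} = 1
G(4) = mex{1} = 0
G(5) = mex{1} = 0
G(6) = mex{0,0} = 1
G(7) = mex{0,0,0} = 1
G(8) = mex{1,1,0,0} = 2
G(9) = mex{1,1,1,0,0} = 2
G(10) = mex{2,0,1,1,0} = 3
G(11) = mex{2,0,0,1,1} = 3
G(12) = mex{3,1,0,0,1} = 2
G(13) = mex{3,1,1,0,0} = 2
G(14) = mex{2,2,1,1,0} = 3
G(15) = mex{2,2,2,1,1} = 0
G(16) = mex{3,3,2,2,1} = 0
G(17) = mex{0,3,3,2,2} = 1
G(18) = mex{0,2,3,3,2} = 1
G(19) = mex{1,2,2,3,3} = 0
G(20) = mex{1,3,2,2,3} = 0
G(21) = mex{0,0,3,2,2} = 1
P-positions are exactly the n with G(n) = 0.

0, 1, 4, 5, 15, 16, 19, 20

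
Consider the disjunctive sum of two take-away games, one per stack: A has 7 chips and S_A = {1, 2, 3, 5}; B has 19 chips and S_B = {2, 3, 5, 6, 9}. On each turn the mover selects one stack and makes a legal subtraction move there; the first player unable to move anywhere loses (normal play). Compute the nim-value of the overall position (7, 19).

Stack A, S = {1, 2, 3, 5}:
n : 0 1 2 3 4 5 6 7
G : 0 1 2 3 0 1 2 3
G_A(7) = 3.
Stack B, S = {2, 3, 5, 6, 9}:
n :  0  1  2  3  4  5  6  7  8  9 10 11 12 13 14 15 16 17 18 19
G :  0  0  1  1  2  2  3  3  0  4  1  5  0  4  1  2  0  3  1  2
G_B(19) = 2.
Combined Grundy value = 3 ⊕ 2 = 1.

1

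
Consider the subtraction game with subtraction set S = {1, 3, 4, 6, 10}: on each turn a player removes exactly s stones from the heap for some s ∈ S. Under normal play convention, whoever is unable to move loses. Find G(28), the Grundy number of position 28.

0

n :  0  1  2  3  4  5  6  7  8  9 10 11 12 13 14 15 16 17 18 19 20 21 22 23 24 25 26 27 28
G :  0  1  0  1  2  3  2  0  1  0  1  2  3  2  0  1  0  1  2  3  2  0  1  0  1  2  3  2  0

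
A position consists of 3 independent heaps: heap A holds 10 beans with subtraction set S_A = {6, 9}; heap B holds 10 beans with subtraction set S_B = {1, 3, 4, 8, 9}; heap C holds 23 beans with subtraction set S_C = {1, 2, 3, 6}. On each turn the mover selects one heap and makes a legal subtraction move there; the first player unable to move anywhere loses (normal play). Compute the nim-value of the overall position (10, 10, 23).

Heap A, S = {6, 9}:
n :  0  1  2  3  4  5  6  7  8  9 10
G :  0  0  0  0  0  0  1  1  1  1  1
G_A(10) = 1.
Heap B, S = {1, 3, 4, 8, 9}:
G(0) = 0
G(1) = mex{0} = 1
G(2) = mex{1} = 0
G(3) = mex{0,0} = 1
G(4) = mex{1,1,0} = 2
G(5) = mex{2,0,1} = 3
G(6) = mex{3,1,0} = 2
G(7) = mex{2,2,1} = 0
G(8) = mex{0,3,2,0} = 1
G(9) = mex{1,2,3,1,0} = 4
G(10) = mex{4,0,2,0,1} = 3
G_B(10) = 3.
Heap C, S = {1, 2, 3, 6}:
n :  0  1  2  3  4  5  6  7  8  9 10 11 12 13 14 15 16 17 18 19 20 21 22 23
G :  0  1  2  3  0  1  2  3  0  1  2  3  0  1  2  3  0  1  2  3  0  1  2  3
G_C(23) = 3.
Combined Grundy value = 1 ⊕ 3 ⊕ 3 = 1.

1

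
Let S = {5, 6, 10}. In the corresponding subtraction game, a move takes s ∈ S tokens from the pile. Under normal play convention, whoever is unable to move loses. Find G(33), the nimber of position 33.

n :  0  1  2  3  4  5  6  7  8  9 10 11 12 13 14 15 16 17 18 19 20 21 22 23 24 25 26 27 28 29 30 31 32 33
G :  0  0  0  0  0  1  1  1  1  1  2  2  2  2  2  0  0  0  0  0  1  1  1  1  1  2  2  2  2  2  0  0  0  0

0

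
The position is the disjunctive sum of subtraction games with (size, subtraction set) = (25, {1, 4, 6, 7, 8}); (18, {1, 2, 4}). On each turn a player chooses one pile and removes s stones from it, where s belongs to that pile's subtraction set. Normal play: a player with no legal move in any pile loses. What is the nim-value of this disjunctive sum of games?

4

Pile A, S = {1, 4, 6, 7, 8}:
n :  0  1  2  3  4  5  6  7  8  9 10 11 12 13 14 15 16 17 18 19 20 21 22 23 24 25
G :  0  1  0  1  2  0  1  2  3  2  3  4  5  3  0  1  0  1  2  0  1  2  3  2  3  4
G_A(25) = 4.
Pile B, S = {1, 2, 4}:
n :  0  1  2  3  4  5  6  7  8  9 10 11 12 13 14 15 16 17 18
G :  0  1  2  0  1  2  0  1  2  0  1  2  0  1  2  0  1  2  0
G_B(18) = 0.
Combined Grundy value = 4 ⊕ 0 = 4.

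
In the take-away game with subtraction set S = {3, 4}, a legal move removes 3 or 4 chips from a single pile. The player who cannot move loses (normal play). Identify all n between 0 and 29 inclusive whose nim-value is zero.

G(0) = 0
G(1) = mex{} = 0
G(2) = mex{} = 0
G(3) = mex{0} = 1
G(4) = mex{0,0} = 1
G(5) = mex{0,0} = 1
G(6) = mex{1,0} = 2
G(7) = mex{1,1} = 0
G(8) = mex{1,1} = 0
G(9) = mex{2,1} = 0
G(10) = mex{0,2} = 1
G(11) = mex{0,0} = 1
G(12) = mex{0,0} = 1
G(13) = mex{1,0} = 2
G(14) = mex{1,1} = 0
G(15) = mex{1,1} = 0
G(16) = mex{2,1} = 0
G(17) = mex{0,2} = 1
G(18) = mex{0,0} = 1
G(19) = mex{0,0} = 1
G(20) = mex{1,0} = 2
G(21) = mex{1,1} = 0
G(22) = mex{1,1} = 0
G(23) = mex{2,1} = 0
G(24) = mex{0,2} = 1
G(25) = mex{0,0} = 1
G(26) = mex{0,0} = 1
G(27) = mex{1,0} = 2
G(28) = mex{1,1} = 0
G(29) = mex{1,1} = 0
P-positions are exactly the n with G(n) = 0.

0, 1, 2, 7, 8, 9, 14, 15, 16, 21, 22, 23, 28, 29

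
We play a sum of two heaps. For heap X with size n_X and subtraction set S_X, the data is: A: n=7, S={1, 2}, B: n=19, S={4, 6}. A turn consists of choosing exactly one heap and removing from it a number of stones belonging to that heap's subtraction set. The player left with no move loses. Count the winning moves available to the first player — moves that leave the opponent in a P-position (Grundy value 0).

Heap A, S = {1, 2}:
G(0) = 0
G(1) = mex{0} = 1
G(2) = mex{1,0} = 2
G(3) = mex{2,1} = 0
G(4) = mex{0,2} = 1
G(5) = mex{1,0} = 2
G(6) = mex{2,1} = 0
G(7) = mex{0,2} = 1
G_A(7) = 1.
Heap B, S = {4, 6}:
G(0) = 0
G(1) = mex{} = 0
G(2) = mex{} = 0
G(3) = mex{} = 0
G(4) = mex{0} = 1
G(5) = mex{0} = 1
G(6) = mex{0,0} = 1
G(7) = mex{0,0} = 1
G(8) = mex{1,0} = 2
G(9) = mex{1,0} = 2
G(10) = mex{1,1} = 0
G(11) = mex{1,1} = 0
G(12) = mex{2,1} = 0
G(13) = mex{2,1} = 0
G(14) = mex{0,2} = 1
G(15) = mex{0,2} = 1
G(16) = mex{0,0} = 1
G(17) = mex{0,0} = 1
G(18) = mex{1,0} = 2
G(19) = mex{1,0} = 2
G_B(19) = 2.
Combined Grundy value = 1 ⊕ 2 = 3.
A winning move leaves total XOR = 0, i.e. changes one component's Grundy value g to g ⊕ X where X is the current total.
Heap A: need g' = 1⊕3 = 2. Options: 7−1→G=0, 7−2→G=2. Hits: 1.
Heap B: need g' = 2⊕3 = 1. Options: 19−4→G=1, 19−6→G=0. Hits: 1.

2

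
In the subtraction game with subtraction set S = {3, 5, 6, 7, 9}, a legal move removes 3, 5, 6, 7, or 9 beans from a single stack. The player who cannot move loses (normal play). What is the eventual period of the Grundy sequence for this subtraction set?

12

G(0) = 0
G(1) = mex{} = 0
G(2) = mex{} = 0
G(3) = mex{0} = 1
G(4) = mex{0} = 1
G(5) = mex{0,0} = 1
G(6) = mex{1,0,0} = 2
G(7) = mex{1,0,0,0} = 2
G(8) = mex{1,1,0,0} = 2
G(9) = mex{2,1,1,0,0} = 3
G(10) = mex{2,1,1,1,0} = 3
G(11) = mex{2,2,1,1,0} = 3
G(12) = mex{3,2,2,1,1} = 0
G(13) = mex{3,2,2,2,1} = 0
G(14) = mex{3,3,2,2,1} = 0
G(15) = mex{0,3,3,2,2} = 1
G(16) = mex{0,3,3,3,2} = 1
G(17) = mex{0,0,3,3,2} = 1
G(18) = mex{1,0,0,3,3} = 2
G(19) = mex{1,0,0,0,3} = 2
G(20) = mex{1,1,0,0,3} = 2
G(21) = mex{2,1,1,0,0} = 3
G(22) = mex{2,1,1,1,0} = 3
G(23) = mex{2,2,1,1,0} = 3
G(24) = mex{3,2,2,1,1} = 0
G(25) = mex{3,2,2,2,1} = 0
G(n+12) = G(n) holds for n = 0,…,8 (a full window of length max(S) = 9), so the sequence is purely periodic with period 12.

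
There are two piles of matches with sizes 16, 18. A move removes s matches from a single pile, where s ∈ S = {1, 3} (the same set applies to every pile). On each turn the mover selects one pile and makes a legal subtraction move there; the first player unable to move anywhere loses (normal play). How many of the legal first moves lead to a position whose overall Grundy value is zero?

0

All piles use S = {1, 3}:
n :  0  1  2  3  4  5  6  7  8  9 10 11 12 13 14 15 16 17 18
G :  0  1  0  1  0  1  0  1  0  1  0  1  0  1  0  1  0  1  0
Pile A: G(16) = 0.
Pile B: G(18) = 0.
Combined Grundy value = 0 ⊕ 0 = 0.
A winning move leaves total XOR = 0, i.e. changes one component's Grundy value g to g ⊕ X where X is the current total.
Pile A: target g' = 0⊕0 = 0, but every legal move changes the Grundy value (mex property), so 0 moves.
Pile B: target g' = 0⊕0 = 0, but every legal move changes the Grundy value (mex property), so 0 moves.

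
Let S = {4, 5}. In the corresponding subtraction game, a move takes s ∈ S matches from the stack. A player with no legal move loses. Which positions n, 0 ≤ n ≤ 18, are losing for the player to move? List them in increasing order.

G(0) = 0
G(1) = mex{} = 0
G(2) = mex{} = 0
G(3) = mex{} = 0
G(4) = mex{0} = 1
G(5) = mex{0,0} = 1
G(6) = mex{0,0} = 1
G(7) = mex{0,0} = 1
G(8) = mex{1,0} = 2
G(9) = mex{1,1} = 0
G(10) = mex{1,1} = 0
G(11) = mex{1,1} = 0
G(12) = mex{2,1} = 0
G(13) = mex{0,2} = 1
G(14) = mex{0,0} = 1
G(15) = mex{0,0} = 1
G(16) = mex{0,0} = 1
G(17) = mex{1,0} = 2
G(18) = mex{1,1} = 0
P-positions are exactly the n with G(n) = 0.

0, 1, 2, 3, 9, 10, 11, 12, 18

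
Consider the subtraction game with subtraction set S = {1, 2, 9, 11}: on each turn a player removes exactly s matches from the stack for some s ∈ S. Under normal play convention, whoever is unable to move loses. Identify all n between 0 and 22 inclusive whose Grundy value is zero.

0, 3, 6, 10, 13, 16, 20

G(0) = 0
G(1) = mex{0} = 1
G(2) = mex{1,0} = 2
G(3) = mex{2,1} = 0
G(4) = mex{0,2} = 1
G(5) = mex{1,0} = 2
G(6) = mex{2,1} = 0
G(7) = mex{0,2} = 1
G(8) = mex{1,0} = 2
G(9) = mex{2,1,0} = 3
G(10) = mex{3,2,1} = 0
G(11) = mex{0,3,2,0} = 1
G(12) = mex{1,0,0,1} = 2
G(13) = mex{2,1,1,2} = 0
G(14) = mex{0,2,2,0} = 1
G(15) = mex{1,0,0,1} = 2
G(16) = mex{2,1,1,2} = 0
G(17) = mex{0,2,2,0} = 1
G(18) = mex{1,0,3,1} = 2
G(19) = mex{2,1,0,2} = 3
G(20) = mex{3,2,1,3} = 0
G(21) = mex{0,3,2,0} = 1
G(22) = mex{1,0,0,1} = 2
P-positions are exactly the n with G(n) = 0.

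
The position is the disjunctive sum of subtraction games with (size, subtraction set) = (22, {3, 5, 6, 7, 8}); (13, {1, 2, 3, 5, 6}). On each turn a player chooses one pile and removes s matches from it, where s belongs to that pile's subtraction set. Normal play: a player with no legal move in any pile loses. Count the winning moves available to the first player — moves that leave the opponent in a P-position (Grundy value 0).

5

Pile A, S = {3, 5, 6, 7, 8}:
n :  0  1  2  3  4  5  6  7  8  9 10 11 12 13 14 15 16 17 18 19 20 21 22
G :  0  0  0  1  1  1  2  2  2  3  3  0  0  0  1  1  1  2  2  2  3  3  0
G_A(22) = 0.
Pile B, S = {1, 2, 3, 5, 6}:
G(0) = 0
G(1) = mex{0} = 1
G(2) = mex{1,0} = 2
G(3) = mex{2,1,0} = 3
G(4) = mex{3,2,1} = 0
G(5) = mex{0,3,2,0} = 1
G(6) = mex{1,0,3,1,0} = 2
G(7) = mex{2,1,0,2,1} = 3
G(8) = mex{3,2,1,3,2} = 0
G(9) = mex{0,3,2,0,3} = 1
G(10) = mex{1,0,3,1,0} = 2
G(11) = mex{2,1,0,2,1} = 3
G(12) = mex{3,2,1,3,2} = 0
G(13) = mex{0,3,2,0,3} = 1
G_B(13) = 1.
Combined Grundy value = 0 ⊕ 1 = 1.
A winning move leaves total XOR = 0, i.e. changes one component's Grundy value g to g ⊕ X where X is the current total.
Pile A: need g' = 0⊕1 = 1. Options: 22−3→G=2, 22−5→G=2, 22−6→G=1, 22−7→G=1, 22−8→G=1. Hits: 3.
Pile B: need g' = 1⊕1 = 0. Options: 13−1→G=0, 13−2→G=3, 13−3→G=2, 13−5→G=0, 13−6→G=3. Hits: 2.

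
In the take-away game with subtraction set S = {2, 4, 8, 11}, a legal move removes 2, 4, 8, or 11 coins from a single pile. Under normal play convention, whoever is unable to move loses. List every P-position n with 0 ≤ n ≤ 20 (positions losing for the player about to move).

n :  0  1  2  3  4  5  6  7  8  9 10 11 12 13 14 15 16 17 18 19 20
G :  0  0  1  1  2  2  0  0  1  1  2  2  3  0  4  1  0  2  1  0  2
P-positions are exactly the n with G(n) = 0.

0, 1, 6, 7, 13, 16, 19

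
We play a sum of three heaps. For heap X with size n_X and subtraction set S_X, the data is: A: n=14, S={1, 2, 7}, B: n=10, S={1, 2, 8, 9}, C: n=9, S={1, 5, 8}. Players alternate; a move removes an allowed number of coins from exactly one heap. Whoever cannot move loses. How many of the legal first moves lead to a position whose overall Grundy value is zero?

Heap A, S = {1, 2, 7}:
n :  0  1  2  3  4  5  6  7  8  9 10 11 12 13 14
G :  0  1  2  0  1  2  0  1  2  0  1  2  0  1  2
G_A(14) = 2.
Heap B, S = {1, 2, 8, 9}:
G(0) = 0
G(1) = mex{0} = 1
G(2) = mex{1,0} = 2
G(3) = mex{2,1} = 0
G(4) = mex{0,2} = 1
G(5) = mex{1,0} = 2
G(6) = mex{2,1} = 0
G(7) = mex{0,2} = 1
G(8) = mex{1,0,0} = 2
G(9) = mex{2,1,1,0} = 3
G(10) = mex{3,2,2,1} = 0
G_B(10) = 0.
Heap C, S = {1, 5, 8}:
n : 0 1 2 3 4 5 6 7 8 9
G : 0 1 0 1 0 1 0 1 2 3
G_C(9) = 3.
Combined Grundy value = 2 ⊕ 0 ⊕ 3 = 1.
A winning move leaves total XOR = 0, i.e. changes one component's Grundy value g to g ⊕ X where X is the current total.
Heap A: need g' = 2⊕1 = 3. Options: 14−1→G=1, 14−2→G=0, 14−7→G=1. Hits: 0.
Heap B: need g' = 0⊕1 = 1. Options: 10−1→G=3, 10−2→G=2, 10−8→G=2, 10−9→G=1. Hits: 1.
Heap C: need g' = 3⊕1 = 2. Options: 9−1→G=2, 9−5→G=0, 9−8→G=1. Hits: 1.

2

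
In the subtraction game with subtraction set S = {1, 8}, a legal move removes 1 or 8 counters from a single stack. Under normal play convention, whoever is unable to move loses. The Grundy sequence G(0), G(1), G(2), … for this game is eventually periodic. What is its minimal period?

n :  0  1  2  3  4  5  6  7  8  9 10 11 12 13 14 15 16 17 18 19
G :  0  1  0  1  0  1  0  1  2  0  1  0  1  0  1  0  1  2  0  1
G(n+9) = G(n) holds for n = 0,…,7 (a full window of length max(S) = 8), so the sequence is purely periodic with period 9.

9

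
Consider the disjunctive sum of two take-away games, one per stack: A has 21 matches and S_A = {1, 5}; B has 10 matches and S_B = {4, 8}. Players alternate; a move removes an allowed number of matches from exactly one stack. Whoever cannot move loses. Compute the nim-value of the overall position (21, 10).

Stack A, S = {1, 5}:
G(0) = 0
G(1) = mex{0} = 1
G(2) = mex{1} = 0
G(3) = mex{0} = 1
G(4) = mex{1} = 0
G(5) = mex{0,0} = 1
G(6) = mex{1,1} = 0
G(7) = mex{0,0} = 1
G(8) = mex{1,1} = 0
G(9) = mex{0,0} = 1
G(10) = mex{1,1} = 0
G(11) = mex{0,0} = 1
G(12) = mex{1,1} = 0
G(13) = mex{0,0} = 1
G(14) = mex{1,1} = 0
G(15) = mex{0,0} = 1
G(16) = mex{1,1} = 0
G(17) = mex{0,0} = 1
G(18) = mex{1,1} = 0
G(19) = mex{0,0} = 1
G(20) = mex{1,1} = 0
G(21) = mex{0,0} = 1
G_A(21) = 1.
Stack B, S = {4, 8}:
n :  0  1  2  3  4  5  6  7  8  9 10
G :  0  0  0  0  1  1  1  1  2  2  2
G_B(10) = 2.
Combined Grundy value = 1 ⊕ 2 = 3.

3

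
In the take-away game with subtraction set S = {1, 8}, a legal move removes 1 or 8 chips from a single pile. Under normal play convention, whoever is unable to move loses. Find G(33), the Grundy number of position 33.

0

n :  0  1  2  3  4  5  6  7  8  9 10 11 12 13 14 15 16 17 18 19 20 21 22 23 24 25 26 27 28 29 30 31 32 33
G :  0  1  0  1  0  1  0  1  2  0  1  0  1  0  1  0  1  2  0  1  0  1  0  1  0  1  2  0  1  0  1  0  1  0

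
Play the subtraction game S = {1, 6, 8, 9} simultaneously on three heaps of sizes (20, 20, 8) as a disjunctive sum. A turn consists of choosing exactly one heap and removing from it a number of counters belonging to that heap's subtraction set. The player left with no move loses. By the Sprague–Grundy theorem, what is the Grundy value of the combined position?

All heaps use S = {1, 6, 8, 9}:
n :  0  1  2  3  4  5  6  7  8  9 10 11 12 13 14 15 16 17 18 19 20
G :  0  1  0  1  0  1  2  0  1  2  3  2  3  2  0  1  2  0  1  0  1
Heap A: G(20) = 1.
Heap B: G(20) = 1.
Heap C: G(8) = 1.
Combined Grundy value = 1 ⊕ 1 ⊕ 1 = 1.

1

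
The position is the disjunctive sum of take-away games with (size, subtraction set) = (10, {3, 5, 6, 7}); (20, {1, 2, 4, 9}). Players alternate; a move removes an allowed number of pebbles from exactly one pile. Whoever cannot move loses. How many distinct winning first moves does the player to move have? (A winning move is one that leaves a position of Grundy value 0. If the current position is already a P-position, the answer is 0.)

Pile A, S = {3, 5, 6, 7}:
n :  0  1  2  3  4  5  6  7  8  9 10
G :  0  0  0  1  1  1  2  2  2  3  0
G_A(10) = 0.
Pile B, S = {1, 2, 4, 9}:
G(0) = 0
G(1) = mex{0} = 1
G(2) = mex{1,0} = 2
G(3) = mex{2,1} = 0
G(4) = mex{0,2,0} = 1
G(5) = mex{1,0,1} = 2
G(6) = mex{2,1,2} = 0
G(7) = mex{0,2,0} = 1
G(8) = mex{1,0,1} = 2
G(9) = mex{2,1,2,0} = 3
G(10) = mex{3,2,0,1} = 4
G(11) = mex{4,3,1,2} = 0
G(12) = mex{0,4,2,0} = 1
G(13) = mex{1,0,3,1} = 2
G(14) = mex{2,1,4,2} = 0
G(15) = mex{0,2,0,0} = 1
G(16) = mex{1,0,1,1} = 2
G(17) = mex{2,1,2,2} = 0
G(18) = mex{0,2,0,3} = 1
G(19) = mex{1,0,1,4} = 2
G(20) = mex{2,1,2,0} = 3
G_B(20) = 3.
Combined Grundy value = 0 ⊕ 3 = 3.
A winning move leaves total XOR = 0, i.e. changes one component's Grundy value g to g ⊕ X where X is the current total.
Pile A: need g' = 0⊕3 = 3. Options: 10−3→G=2, 10−5→G=1, 10−6→G=1, 10−7→G=1. Hits: 0.
Pile B: need g' = 3⊕3 = 0. Options: 20−1→G=2, 20−2→G=1, 20−4→G=2, 20−9→G=0. Hits: 1.

1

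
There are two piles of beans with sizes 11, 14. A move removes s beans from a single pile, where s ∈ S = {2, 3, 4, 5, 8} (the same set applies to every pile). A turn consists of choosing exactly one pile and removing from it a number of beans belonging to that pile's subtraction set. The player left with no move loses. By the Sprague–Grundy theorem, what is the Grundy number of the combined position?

All piles use S = {2, 3, 4, 5, 8}:
G(0) = 0
G(1) = mex{} = 0
G(2) = mex{0} = 1
G(3) = mex{0,0} = 1
G(4) = mex{1,0,0} = 2
G(5) = mex{1,1,0,0} = 2
G(6) = mex{2,1,1,0} = 3
G(7) = mex{2,2,1,1} = 0
G(8) = mex{3,2,2,1,0} = 4
G(9) = mex{0,3,2,2,0} = 1
G(10) = mex{4,0,3,2,1} = 5
G(11) = mex{1,4,0,3,1} = 2
G(12) = mex{5,1,4,0,2} = 3
G(13) = mex{2,5,1,4,2} = 0
G(14) = mex{3,2,5,1,3} = 0
Pile A: G(11) = 2.
Pile B: G(14) = 0.
Combined Grundy value = 2 ⊕ 0 = 2.

2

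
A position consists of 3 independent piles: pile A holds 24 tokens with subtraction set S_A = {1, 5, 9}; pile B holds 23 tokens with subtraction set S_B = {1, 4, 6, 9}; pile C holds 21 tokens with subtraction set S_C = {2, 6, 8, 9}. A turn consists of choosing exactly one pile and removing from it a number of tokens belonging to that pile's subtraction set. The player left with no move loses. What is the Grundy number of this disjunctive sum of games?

0

Pile A, S = {1, 5, 9}:
G(0) = 0
G(1) = mex{0} = 1
G(2) = mex{1} = 0
G(3) = mex{0} = 1
G(4) = mex{1} = 0
G(5) = mex{0,0} = 1
G(6) = mex{1,1} = 0
G(7) = mex{0,0} = 1
G(8) = mex{1,1} = 0
G(9) = mex{0,0,0} = 1
G(10) = mex{1,1,1} = 0
G(11) = mex{0,0,0} = 1
G(12) = mex{1,1,1} = 0
G(13) = mex{0,0,0} = 1
G(14) = mex{1,1,1} = 0
G(15) = mex{0,0,0} = 1
G(16) = mex{1,1,1} = 0
G(17) = mex{0,0,0} = 1
G(18) = mex{1,1,1} = 0
G(19) = mex{0,0,0} = 1
G(20) = mex{1,1,1} = 0
G(21) = mex{0,0,0} = 1
G(22) = mex{1,1,1} = 0
G(23) = mex{0,0,0} = 1
G(24) = mex{1,1,1} = 0
G_A(24) = 0.
Pile B, S = {1, 4, 6, 9}:
n :  0  1  2  3  4  5  6  7  8  9 10 11 12 13 14 15 16 17 18 19 20 21 22 23
G :  0  1  0  1  2  0  1  0  1  2  0  1  0  1  2  0  1  0  1  2  0  1  0  1
G_B(23) = 1.
Pile C, S = {2, 6, 8, 9}:
G(0) = 0
G(1) = mex{} = 0
G(2) = mex{0} = 1
G(3) = mex{0} = 1
G(4) = mex{1} = 0
G(5) = mex{1} = 0
G(6) = mex{0,0} = 1
G(7) = mex{0,0} = 1
G(8) = mex{1,1,0} = 2
G(9) = mex{1,1,0,0} = 2
G(10) = mex{2,0,1,0} = 3
G(11) = mex{2,0,1,1} = 3
G(12) = mex{3,1,0,1} = 2
G(13) = mex{3,1,0,0} = 2
G(14) = mex{2,2,1,0} = 3
G(15) = mex{2,2,1,1} = 0
G(16) = mex{3,3,2,1} = 0
G(17) = mex{0,3,2,2} = 1
G(18) = mex{0,2,3,2} = 1
G(19) = mex{1,2,3,3} = 0
G(20) = mex{1,3,2,3} = 0
G(21) = mex{0,0,2,2} = 1
G_C(21) = 1.
Combined Grundy value = 0 ⊕ 1 ⊕ 1 = 0.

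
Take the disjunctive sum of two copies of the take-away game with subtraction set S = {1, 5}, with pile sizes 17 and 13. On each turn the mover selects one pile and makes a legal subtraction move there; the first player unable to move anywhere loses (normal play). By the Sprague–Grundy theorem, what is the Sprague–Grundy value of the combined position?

0

All piles use S = {1, 5}:
G(0) = 0
G(1) = mex{0} = 1
G(2) = mex{1} = 0
G(3) = mex{0} = 1
G(4) = mex{1} = 0
G(5) = mex{0,0} = 1
G(6) = mex{1,1} = 0
G(7) = mex{0,0} = 1
G(8) = mex{1,1} = 0
G(9) = mex{0,0} = 1
G(10) = mex{1,1} = 0
G(11) = mex{0,0} = 1
G(12) = mex{1,1} = 0
G(13) = mex{0,0} = 1
G(14) = mex{1,1} = 0
G(15) = mex{0,0} = 1
G(16) = mex{1,1} = 0
G(17) = mex{0,0} = 1
Pile A: G(17) = 1.
Pile B: G(13) = 1.
Combined Grundy value = 1 ⊕ 1 = 0.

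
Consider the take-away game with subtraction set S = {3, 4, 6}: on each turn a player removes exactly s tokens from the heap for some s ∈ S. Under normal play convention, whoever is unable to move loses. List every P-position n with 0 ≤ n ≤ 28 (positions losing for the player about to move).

0, 1, 2, 9, 10, 11, 18, 19, 20, 27, 28

G(0) = 0
G(1) = mex{} = 0
G(2) = mex{} = 0
G(3) = mex{0} = 1
G(4) = mex{0,0} = 1
G(5) = mex{0,0} = 1
G(6) = mex{1,0,0} = 2
G(7) = mex{1,1,0} = 2
G(8) = mex{1,1,0} = 2
G(9) = mex{2,1,1} = 0
G(10) = mex{2,2,1} = 0
G(11) = mex{2,2,1} = 0
G(12) = mex{0,2,2} = 1
G(13) = mex{0,0,2} = 1
G(14) = mex{0,0,2} = 1
G(15) = mex{1,0,0} = 2
G(16) = mex{1,1,0} = 2
G(17) = mex{1,1,0} = 2
G(18) = mex{2,1,1} = 0
G(19) = mex{2,2,1} = 0
G(20) = mex{2,2,1} = 0
G(21) = mex{0,2,2} = 1
G(22) = mex{0,0,2} = 1
G(23) = mex{0,0,2} = 1
G(24) = mex{1,0,0} = 2
G(25) = mex{1,1,0} = 2
G(26) = mex{1,1,0} = 2
G(27) = mex{2,1,1} = 0
G(28) = mex{2,2,1} = 0
P-positions are exactly the n with G(n) = 0.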